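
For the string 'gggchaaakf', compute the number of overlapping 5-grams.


String 'gggchaaakf' has length L = 10.
Number of overlapping n-grams = L - n + 1
Substituting: 10 - 5 + 1 = 6

6


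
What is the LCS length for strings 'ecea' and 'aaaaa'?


DP table for LCS of 'ecea' and 'aaaaa':
       a  a  a  a  a
    0  0  0  0  0  0
  e 0  0  0  0  0  0
  c 0  0  0  0  0  0
  e 0  0  0  0  0  0
  a 0  1  1  1  1  1
LCS: 'a'
LCS length = 1

1


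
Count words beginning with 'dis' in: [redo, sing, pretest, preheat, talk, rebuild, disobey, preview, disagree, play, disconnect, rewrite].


Checking each word for prefix 'dis':
  'redo' -> no (count: 0)
  'sing' -> no (count: 0)
  'pretest' -> no (count: 0)
  'preheat' -> no (count: 0)
  'talk' -> no (count: 0)
  'rebuild' -> no (count: 0)
  'disobey' -> YES, starts with 'dis' (count: 1)
  'preview' -> no (count: 1)
  'disagree' -> YES, starts with 'dis' (count: 2)
  'play' -> no (count: 2)
  'disconnect' -> YES, starts with 'dis' (count: 3)
  'rewrite' -> no (count: 3)
Total with prefix 'dis': 3

3


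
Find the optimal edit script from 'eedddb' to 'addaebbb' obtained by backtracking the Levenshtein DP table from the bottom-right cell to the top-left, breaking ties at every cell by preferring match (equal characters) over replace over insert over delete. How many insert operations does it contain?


Edit distance = 6. Backtracking from cell (6, 8) with preference match > replace > insert > delete,
then listing the resulting alignment 'eedddb' -> 'addaebbb' left to right:
  Step 1: replace e->a
  Step 2: replace e->d
  Step 3: keep 'd'
  Step 4: insert 'a' [insertion #1]
  Step 5: insert 'e' [insertion #2]
  Step 6: replace d->b
  Step 7: replace d->b
  Step 8: keep 'b'
Total insertions: 2

2


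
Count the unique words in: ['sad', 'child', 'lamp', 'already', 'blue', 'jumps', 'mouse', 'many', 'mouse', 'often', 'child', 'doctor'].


Listing all tokens and tracking unique types:
  Token 1: 'sad' -> NEW (unique so far: 1)
  Token 2: 'child' -> NEW (unique so far: 2)
  Token 3: 'lamp' -> NEW (unique so far: 3)
  Token 4: 'already' -> NEW (unique so far: 4)
  Token 5: 'blue' -> NEW (unique so far: 5)
  Token 6: 'jumps' -> NEW (unique so far: 6)
  Token 7: 'mouse' -> NEW (unique so far: 7)
  Token 8: 'many' -> NEW (unique so far: 8)
  Token 9: 'mouse' -> duplicate (unique so far: 8)
  Token 10: 'often' -> NEW (unique so far: 9)
  Token 11: 'child' -> duplicate (unique so far: 9)
  Token 12: 'doctor' -> NEW (unique so far: 10)
Unique types: ('already', 'blue', 'child', 'doctor', 'jumps', 'lamp', 'many', 'mouse', 'often', 'sad')
Vocabulary size: 10

10


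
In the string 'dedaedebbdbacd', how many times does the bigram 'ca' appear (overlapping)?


Scanning 'dedaedebbdbacd' for bigram 'ca':
  Position 0: 'de' -> no
  Position 1: 'ed' -> no
  Position 2: 'da' -> no
  Position 3: 'ae' -> no
  Position 4: 'ed' -> no
  Position 5: 'de' -> no
  Position 6: 'eb' -> no
  Position 7: 'bb' -> no
  Position 8: 'bd' -> no
  Position 9: 'db' -> no
  Position 10: 'ba' -> no
  Position 11: 'ac' -> no
  Position 12: 'cd' -> no
Total matches: 0

0


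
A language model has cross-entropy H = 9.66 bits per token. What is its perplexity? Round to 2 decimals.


Perplexity formula: PP = 2^H
H = 9.66
PP = 2^9.66
Decompose: 2^9.66 = 2^9 * 2^0.66
2^9 = 512, 2^0.66 ~ 1.5800826
PP ~ 512 * 1.5800826 = 809.0022912
Rounded to 2 decimals: 809.00

809.00


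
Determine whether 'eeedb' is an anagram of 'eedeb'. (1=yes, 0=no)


Sort characters of 'eeedb': 'bdeee'
Sort characters of 'eedeb': 'bdeee'
Sorted forms match -> they ARE anagrams
Result: 1

1


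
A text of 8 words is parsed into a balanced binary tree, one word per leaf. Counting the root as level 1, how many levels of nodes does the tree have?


In a balanced binary tree with n leaves the deepest leaf is ceil(log2(n)) edges below the root,
so counting node levels inclusive of root and leaves gives ceil(log2(n)) + 1 levels.
log2(8) = 3.0000
ceil(3.0000) = 3
levels = 3 + 1 = 4

4


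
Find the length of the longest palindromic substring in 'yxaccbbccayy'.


Scanning 'yxaccbbccayy' for palindromic substrings.
Substring at positions 2-9: 'accbbcca'.
Check: reverse('accbbcca') = 'accbbcca' -> palindrome confirmed.
Neighbouring characters ('x' / 'y') break symmetry, so it cannot extend further.
No longer palindromic substring exists; longest length = 8

8


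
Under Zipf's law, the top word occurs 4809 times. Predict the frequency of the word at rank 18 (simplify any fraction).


Zipf's law: freq(rank) = f1 / rank
f1 = 4809, rank = 18
freq = 4809 / 18
GCD(4809, 18) = 3
Simplified: 1603/6

1603/6


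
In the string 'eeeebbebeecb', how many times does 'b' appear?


Scanning 'eeeebbebeecb' for 'b':
  Position 4: 'b' -> MATCH (count: 1)
  Position 5: 'b' -> MATCH (count: 2)
  Position 7: 'b' -> MATCH (count: 3)
  Position 11: 'b' -> MATCH (count: 4)
Total occurrences of 'b': 4

4


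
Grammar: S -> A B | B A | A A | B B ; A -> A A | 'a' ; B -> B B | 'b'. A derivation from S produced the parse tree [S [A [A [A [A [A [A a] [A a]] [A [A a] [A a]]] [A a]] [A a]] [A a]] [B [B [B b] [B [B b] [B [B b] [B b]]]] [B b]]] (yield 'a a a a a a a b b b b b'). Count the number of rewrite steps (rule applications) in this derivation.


Every bracketed nonterminal node [X ...] in the tree is produced by exactly one rule application.
Reading the tree off as a leftmost derivation:
  Step 1: S  =>  A B   (applied S -> A B)
  Step 2: A B  =>  A A B   (applied A -> A A)
  Step 3: A A B  =>  A A A B   (applied A -> A A)
  Step 4: A A A B  =>  A A A A B   (applied A -> A A)
  Step 5: A A A A B  =>  A A A A A B   (applied A -> A A)
  Step 6: A A A A A B  =>  A A A A A A B   (applied A -> A A)
  Step 7: A A A A A A B  =>  a A A A A A B   (applied A -> a)
  Step 8: a A A A A A B  =>  a a A A A A B   (applied A -> a)
  Step 9: a a A A A A B  =>  a a A A A A A B   (applied A -> A A)
  Step 10: a a A A A A A B  =>  a a a A A A A B   (applied A -> a)
  Step 11: a a a A A A A B  =>  a a a a A A A B   (applied A -> a)
  Step 12: a a a a A A A B  =>  a a a a a A A B   (applied A -> a)
  Step 13: a a a a a A A B  =>  a a a a a a A B   (applied A -> a)
  Step 14: a a a a a a A B  =>  a a a a a a a B   (applied A -> a)
  Step 15: a a a a a a a B  =>  a a a a a a a B B   (applied B -> B B)
  Step 16: a a a a a a a B B  =>  a a a a a a a B B B   (applied B -> B B)
  Step 17: a a a a a a a B B B  =>  a a a a a a a b B B   (applied B -> b)
  Step 18: a a a a a a a b B B  =>  a a a a a a a b B B B   (applied B -> B B)
  Step 19: a a a a a a a b B B B  =>  a a a a a a a b b B B   (applied B -> b)
  Step 20: a a a a a a a b b B B  =>  a a a a a a a b b B B B   (applied B -> B B)
  Step 21: a a a a a a a b b B B B  =>  a a a a a a a b b b B B   (applied B -> b)
  Step 22: a a a a a a a b b b B B  =>  a a a a a a a b b b b B   (applied B -> b)
  Step 23: a a a a a a a b b b b B  =>  a a a a a a a b b b b b   (applied B -> b)
Final yield: a a a a a a a b b b b b
Total rewrite steps: 23

23


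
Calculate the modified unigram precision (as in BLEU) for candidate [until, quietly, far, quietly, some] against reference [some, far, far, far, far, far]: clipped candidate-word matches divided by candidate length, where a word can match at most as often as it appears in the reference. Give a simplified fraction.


Reference word counts: {'far': 5, 'some': 1}
Checking each candidate word (with clipping):
  'until' -> not in reference -> no match (matches: 0)
  'quietly' -> not in reference -> no match (matches: 0)
  'far' -> in reference (ref count 5, used 1/5) -> match (matches: 1)
  'quietly' -> not in reference -> no match (matches: 1)
  'some' -> in reference (ref count 1, used 1/1) -> match (matches: 2)
Clipped matches: 2, Candidate length: 5
Precision = 2/5

2/5


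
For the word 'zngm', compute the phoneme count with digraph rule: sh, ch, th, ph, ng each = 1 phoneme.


Parsing 'zngm' greedily, digraphs first:
  'z' -> consonant phoneme (phonemes so far: 1)
  'ng' -> digraph (1 consonant phoneme) (phonemes so far: 2)
  'm' -> consonant phoneme (phonemes so far: 3)
Total phonemes: 3

3


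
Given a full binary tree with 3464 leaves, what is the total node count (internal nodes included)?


Leaf nodes (terminals): 3464
Internal nodes = n - 1 = 3464 - 1 = 3463
Total = leaves + internal = 3464 + 3463 = 6927

6927


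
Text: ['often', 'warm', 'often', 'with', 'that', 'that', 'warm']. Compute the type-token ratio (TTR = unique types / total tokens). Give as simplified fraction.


Tokens: 7
Unique types: ('often', 'that', 'warm', 'with') = 4
TTR = 4/7
Already in lowest terms.

4/7


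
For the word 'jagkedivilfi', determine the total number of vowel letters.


Scanning each character of 'jagkedivilfi':
  Position 1: 'j' -> consonant (running count: 0)
  Position 2: 'a' -> vowel (running count: 1)
  Position 3: 'g' -> consonant (running count: 1)
  Position 4: 'k' -> consonant (running count: 1)
  Position 5: 'e' -> vowel (running count: 2)
  Position 6: 'd' -> consonant (running count: 2)
  Position 7: 'i' -> vowel (running count: 3)
  Position 8: 'v' -> consonant (running count: 3)
  Position 9: 'i' -> vowel (running count: 4)
  Position 10: 'l' -> consonant (running count: 4)
  Position 11: 'f' -> consonant (running count: 4)
  Position 12: 'i' -> vowel (running count: 5)
Total vowels: 5

5


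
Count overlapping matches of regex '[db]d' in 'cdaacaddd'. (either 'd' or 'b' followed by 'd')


Pattern: [db]d means either 'd' or 'b' followed by 'd'.
Scanning 'cdaacaddd' position-by-position:
  Pos 0: window 'cd' -> no
  Pos 1: window 'da' -> no
  Pos 2: window 'aa' -> no
  Pos 3: window 'ac' -> no
  Pos 4: window 'ca' -> no
  Pos 5: window 'ad' -> no
  Pos 6: window 'dd' -> MATCH
  Pos 7: window 'dd' -> MATCH
  Pos 8: window 'd' -> no
Total matches: 2

2


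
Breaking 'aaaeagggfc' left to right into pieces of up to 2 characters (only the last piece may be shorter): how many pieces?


'aaaeagggfc' has 10 characters.
Chunking with max size 2:
  Chunk 1: 'aa' (positions 0-1)
  Chunk 2: 'ae' (positions 2-3)
  Chunk 3: 'ag' (positions 4-5)
  Chunk 4: 'gg' (positions 6-7)
  Chunk 5: 'fc' (positions 8-9)
Total chunks: ceil(10 / 2) = 5

5


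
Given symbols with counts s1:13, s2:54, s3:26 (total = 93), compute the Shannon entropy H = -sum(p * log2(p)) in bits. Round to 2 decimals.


Computing entropy H = -sum(p_i * log2(p_i)):
  s1: p = 13/93 = 0.1398, -p*log2(p) = 0.3968
  s2: p = 54/93 = 0.5806, -p*log2(p) = 0.4554
  s3: p = 26/93 = 0.2796, -p*log2(p) = 0.5141
H = sum of terms = 1.3663
Rounded to 2 decimals: 1.37

1.37


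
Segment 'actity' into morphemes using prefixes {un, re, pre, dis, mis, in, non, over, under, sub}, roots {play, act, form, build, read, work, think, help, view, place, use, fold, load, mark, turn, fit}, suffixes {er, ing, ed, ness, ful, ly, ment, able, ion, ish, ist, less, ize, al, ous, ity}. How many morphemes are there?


Segmenting 'actity' against the inventory:
  'act' -> root (morpheme 1)
  'ity' -> suffix (morpheme 2)
Total morphemes: 2

2


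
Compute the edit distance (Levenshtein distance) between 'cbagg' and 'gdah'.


Building DP table for s1='cbagg' (len 5) and s2='gdah' (len 4):
       g  d  a  h
    0  1  2  3  4
  c 1  1  2  3  4
  b 2  2  2  3  4
  a 3  3  3  2  3
  g 4  3  4  3  3
  g 5  4  4  4  4
Edit distance = dp[5][4] = 4

4


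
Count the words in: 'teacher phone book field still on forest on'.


Counting words by splitting on spaces:
  Word 1: 'teacher'
  Word 2: 'phone'
  Word 3: 'book'
  Word 4: 'field'
  Word 5: 'still'
  Word 6: 'on'
  Word 7: 'forest'
  Word 8: 'on'
Total words: 8

8


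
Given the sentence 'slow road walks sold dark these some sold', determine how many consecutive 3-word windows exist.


Word trigrams from [8] words:
  Trigram 1: (slow road walks)
  Trigram 2: (road walks sold)
  Trigram 3: (walks sold dark)
  Trigram 4: (sold dark these)
  Trigram 5: (dark these some)
  Trigram 6: (these some sold)
Total word trigrams: 8 - 2 = 6

6


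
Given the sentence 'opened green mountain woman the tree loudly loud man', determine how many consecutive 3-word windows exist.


Word trigrams from [9] words:
  Trigram 1: (opened green mountain)
  Trigram 2: (green mountain woman)
  Trigram 3: (mountain woman the)
  Trigram 4: (woman the tree)
  Trigram 5: (the tree loudly)
  Trigram 6: (tree loudly loud)
  Trigram 7: (loudly loud man)
Total word trigrams: 9 - 2 = 7

7


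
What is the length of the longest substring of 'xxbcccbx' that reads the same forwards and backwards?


Scanning 'xxbcccbx' for palindromic substrings.
Substring at positions 1-7: 'xbcccbx'.
Check: reverse('xbcccbx') = 'xbcccbx' -> palindrome confirmed.
Neighbouring characters ('x' / '-') break symmetry, so it cannot extend further.
No longer palindromic substring exists; longest length = 7

7


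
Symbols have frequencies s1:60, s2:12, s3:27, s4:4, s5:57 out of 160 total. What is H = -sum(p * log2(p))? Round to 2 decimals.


Computing entropy H = -sum(p_i * log2(p_i)):
  s1: p = 60/160 = 0.3750, -p*log2(p) = 0.5306
  s2: p = 12/160 = 0.0750, -p*log2(p) = 0.2803
  s3: p = 27/160 = 0.1688, -p*log2(p) = 0.4332
  s4: p = 4/160 = 0.0250, -p*log2(p) = 0.1330
  s5: p = 57/160 = 0.3563, -p*log2(p) = 0.5305
H = sum of terms = 1.9076
Rounded to 2 decimals: 1.91

1.91


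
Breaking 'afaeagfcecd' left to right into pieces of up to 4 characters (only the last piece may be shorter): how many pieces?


'afaeagfcecd' has 11 characters.
Chunking with max size 4:
  Chunk 1: 'afae' (positions 0-3)
  Chunk 2: 'agfc' (positions 4-7)
  Chunk 3: 'ecd' (positions 8-10)
Total chunks: ceil(11 / 4) = 3

3


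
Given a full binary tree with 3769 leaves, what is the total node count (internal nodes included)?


Leaf nodes (terminals): 3769
Internal nodes = n - 1 = 3769 - 1 = 3768
Total = leaves + internal = 3769 + 3768 = 7537

7537


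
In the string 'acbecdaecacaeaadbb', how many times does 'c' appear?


Scanning 'acbecdaecacaeaadbb' for 'c':
  Position 1: 'c' -> MATCH (count: 1)
  Position 4: 'c' -> MATCH (count: 2)
  Position 8: 'c' -> MATCH (count: 3)
  Position 10: 'c' -> MATCH (count: 4)
Total occurrences of 'c': 4

4


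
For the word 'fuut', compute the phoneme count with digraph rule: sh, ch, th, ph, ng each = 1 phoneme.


Parsing 'fuut' greedily, digraphs first:
  'f' -> consonant phoneme (phonemes so far: 1)
  'u' -> vowel phoneme (phonemes so far: 2)
  'u' -> vowel phoneme (phonemes so far: 3)
  't' -> consonant phoneme (phonemes so far: 4)
Total phonemes: 4

4


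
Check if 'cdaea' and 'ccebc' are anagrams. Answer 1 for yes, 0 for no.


Sort characters of 'cdaea': 'aacde'
Sort characters of 'ccebc': 'bccce'
Sorted forms differ -> they are NOT anagrams
Result: 0

0


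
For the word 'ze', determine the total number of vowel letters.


Scanning each character of 'ze':
  Position 1: 'z' -> consonant (running count: 0)
  Position 2: 'e' -> vowel (running count: 1)
Total vowels: 1

1


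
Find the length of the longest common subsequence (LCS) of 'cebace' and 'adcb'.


DP table for LCS of 'cebace' and 'adcb':
       a  d  c  b
    0  0  0  0  0
  c 0  0  0  1  1
  e 0  0  0  1  1
  b 0  0  0  1  2
  a 0  1  1  1  2
  c 0  1  1  2  2
  e 0  1  1  2  2
LCS: 'cb'
LCS length = 2

2


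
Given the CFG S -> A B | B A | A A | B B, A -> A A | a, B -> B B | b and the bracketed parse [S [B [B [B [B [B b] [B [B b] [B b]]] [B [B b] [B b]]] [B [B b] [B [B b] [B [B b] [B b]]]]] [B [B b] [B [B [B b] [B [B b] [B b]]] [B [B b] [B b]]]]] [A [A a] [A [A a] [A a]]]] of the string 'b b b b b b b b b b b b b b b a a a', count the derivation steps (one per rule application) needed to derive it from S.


Every bracketed nonterminal node [X ...] in the tree is produced by exactly one rule application.
Reading the tree off as a leftmost derivation:
  Step 1: S  =>  B A   (applied S -> B A)
  Step 2: B A  =>  B B A   (applied B -> B B)
  Step 3: B B A  =>  B B B A   (applied B -> B B)
  Step 4: B B B A  =>  B B B B A   (applied B -> B B)
  Step 5: B B B B A  =>  B B B B B A   (applied B -> B B)
  Step 6: B B B B B A  =>  b B B B B A   (applied B -> b)
  Step 7: b B B B B A  =>  b B B B B B A   (applied B -> B B)
  Step 8: b B B B B B A  =>  b b B B B B A   (applied B -> b)
  Step 9: b b B B B B A  =>  b b b B B B A   (applied B -> b)
  Step 10: b b b B B B A  =>  b b b B B B B A   (applied B -> B B)
  Step 11: b b b B B B B A  =>  b b b b B B B A   (applied B -> b)
  Step 12: b b b b B B B A  =>  b b b b b B B A   (applied B -> b)
  Step 13: b b b b b B B A  =>  b b b b b B B B A   (applied B -> B B)
  Step 14: b b b b b B B B A  =>  b b b b b b B B A   (applied B -> b)
  Step 15: b b b b b b B B A  =>  b b b b b b B B B A   (applied B -> B B)
  Step 16: b b b b b b B B B A  =>  b b b b b b b B B A   (applied B -> b)
  Step 17: b b b b b b b B B A  =>  b b b b b b b B B B A   (applied B -> B B)
  Step 18: b b b b b b b B B B A  =>  b b b b b b b b B B A   (applied B -> b)
  Step 19: b b b b b b b b B B A  =>  b b b b b b b b b B A   (applied B -> b)
  Step 20: b b b b b b b b b B A  =>  b b b b b b b b b B B A   (applied B -> B B)
  Step 21: b b b b b b b b b B B A  =>  b b b b b b b b b b B A   (applied B -> b)
  Step 22: b b b b b b b b b b B A  =>  b b b b b b b b b b B B A   (applied B -> B B)
  Step 23: b b b b b b b b b b B B A  =>  b b b b b b b b b b B B B A   (applied B -> B B)
  Step 24: b b b b b b b b b b B B B A  =>  b b b b b b b b b b b B B A   (applied B -> b)
  Step 25: b b b b b b b b b b b B B A  =>  b b b b b b b b b b b B B B A   (applied B -> B B)
  Step 26: b b b b b b b b b b b B B B A  =>  b b b b b b b b b b b b B B A   (applied B -> b)
  Step 27: b b b b b b b b b b b b B B A  =>  b b b b b b b b b b b b b B A   (applied B -> b)
  Step 28: b b b b b b b b b b b b b B A  =>  b b b b b b b b b b b b b B B A   (applied B -> B B)
  Step 29: b b b b b b b b b b b b b B B A  =>  b b b b b b b b b b b b b b B A   (applied B -> b)
  Step 30: b b b b b b b b b b b b b b B A  =>  b b b b b b b b b b b b b b b A   (applied B -> b)
  Step 31: b b b b b b b b b b b b b b b A  =>  b b b b b b b b b b b b b b b A A   (applied A -> A A)
  Step 32: b b b b b b b b b b b b b b b A A  =>  b b b b b b b b b b b b b b b a A   (applied A -> a)
  Step 33: b b b b b b b b b b b b b b b a A  =>  b b b b b b b b b b b b b b b a A A   (applied A -> A A)
  Step 34: b b b b b b b b b b b b b b b a A A  =>  b b b b b b b b b b b b b b b a a A   (applied A -> a)
  Step 35: b b b b b b b b b b b b b b b a a A  =>  b b b b b b b b b b b b b b b a a a   (applied A -> a)
Final yield: b b b b b b b b b b b b b b b a a a
Total rewrite steps: 35

35


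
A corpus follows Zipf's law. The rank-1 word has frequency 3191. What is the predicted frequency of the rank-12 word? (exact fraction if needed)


Zipf's law: freq(rank) = f1 / rank
f1 = 3191, rank = 12
freq = 3191 / 12
GCD(3191, 12) = 1
Simplified: 3191/12

3191/12


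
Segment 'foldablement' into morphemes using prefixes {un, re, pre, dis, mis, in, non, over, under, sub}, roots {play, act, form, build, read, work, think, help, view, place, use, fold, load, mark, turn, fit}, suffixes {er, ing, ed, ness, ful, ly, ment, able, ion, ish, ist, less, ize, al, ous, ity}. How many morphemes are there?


Segmenting 'foldablement' against the inventory:
  'fold' -> root (morpheme 1)
  'able' -> suffix (morpheme 2)
  'ment' -> suffix (morpheme 3)
Total morphemes: 3

3


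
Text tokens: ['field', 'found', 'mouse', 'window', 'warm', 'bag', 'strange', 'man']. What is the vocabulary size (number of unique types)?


Listing all tokens and tracking unique types:
  Token 1: 'field' -> NEW (unique so far: 1)
  Token 2: 'found' -> NEW (unique so far: 2)
  Token 3: 'mouse' -> NEW (unique so far: 3)
  Token 4: 'window' -> NEW (unique so far: 4)
  Token 5: 'warm' -> NEW (unique so far: 5)
  Token 6: 'bag' -> NEW (unique so far: 6)
  Token 7: 'strange' -> NEW (unique so far: 7)
  Token 8: 'man' -> NEW (unique so far: 8)
Unique types: ('bag', 'field', 'found', 'man', 'mouse', 'strange', 'warm', 'window')
Vocabulary size: 8

8


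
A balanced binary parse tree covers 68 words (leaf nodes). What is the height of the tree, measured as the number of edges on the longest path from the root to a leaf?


In a balanced binary tree with n leaves the deepest leaf is ceil(log2(n)) edges below the root.
log2(68) = 6.0875
ceil(6.0875) = 7
height (edges) = 7

7


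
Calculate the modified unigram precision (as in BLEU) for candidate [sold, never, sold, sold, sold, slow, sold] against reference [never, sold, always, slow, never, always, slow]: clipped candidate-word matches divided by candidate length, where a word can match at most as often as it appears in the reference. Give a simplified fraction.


Reference word counts: {'always': 2, 'never': 2, 'slow': 2, 'sold': 1}
Checking each candidate word (with clipping):
  'sold' -> in reference (ref count 1, used 1/1) -> match (matches: 1)
  'never' -> in reference (ref count 2, used 1/2) -> match (matches: 2)
  'sold' -> ref count 1 already used up (1/1) -> clipped, no match (matches: 2)
  'sold' -> ref count 1 already used up (1/1) -> clipped, no match (matches: 2)
  'sold' -> ref count 1 already used up (1/1) -> clipped, no match (matches: 2)
  'slow' -> in reference (ref count 2, used 1/2) -> match (matches: 3)
  'sold' -> ref count 1 already used up (1/1) -> clipped, no match (matches: 3)
Clipped matches: 3, Candidate length: 7
Precision = 3/7

3/7


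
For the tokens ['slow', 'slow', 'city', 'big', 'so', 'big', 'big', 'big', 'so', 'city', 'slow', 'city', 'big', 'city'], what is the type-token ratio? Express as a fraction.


Tokens: 14
Unique types: ('big', 'city', 'slow', 'so') = 4
TTR = 4/14
Simplify: divide both by 2 -> 2/7
TTR = 2/7

2/7


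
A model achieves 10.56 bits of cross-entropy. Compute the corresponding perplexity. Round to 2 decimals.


Perplexity formula: PP = 2^H
H = 10.56
PP = 2^10.56
Decompose: 2^10.56 = 2^10 * 2^0.56
2^10 = 1024, 2^0.56 ~ 1.4742692
PP ~ 1024 * 1.4742692 = 1509.6516608
Rounded to 2 decimals: 1509.65

1509.65


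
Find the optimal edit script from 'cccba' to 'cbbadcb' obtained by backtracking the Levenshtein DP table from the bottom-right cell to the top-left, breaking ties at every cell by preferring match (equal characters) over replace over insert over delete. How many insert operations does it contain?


Edit distance = 5. Backtracking from cell (5, 7) with preference match > replace > insert > delete,
then listing the resulting alignment 'cccba' -> 'cbbadcb' left to right:
  Step 1: delete 'c'
  Step 2: keep 'c'
  Step 3: replace c->b
  Step 4: keep 'b'
  Step 5: keep 'a'
  Step 6: insert 'd' [insertion #1]
  Step 7: insert 'c' [insertion #2]
  Step 8: insert 'b' [insertion #3]
Total insertions: 3

3


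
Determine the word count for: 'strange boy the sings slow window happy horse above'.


Counting words by splitting on spaces:
  Word 1: 'strange'
  Word 2: 'boy'
  Word 3: 'the'
  Word 4: 'sings'
  Word 5: 'slow'
  Word 6: 'window'
  Word 7: 'happy'
  Word 8: 'horse'
  Word 9: 'above'
Total words: 9

9


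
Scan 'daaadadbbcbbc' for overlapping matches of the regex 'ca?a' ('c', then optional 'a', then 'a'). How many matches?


Pattern: ca?a means 'c', then optional 'a', then 'a'.
Scanning 'daaadadbbcbbc' position-by-position:
  Pos 0: window 'daa' -> no
  Pos 1: window 'aaa' -> no
  Pos 2: window 'aad' -> no
  Pos 3: window 'ada' -> no
  Pos 4: window 'dad' -> no
  Pos 5: window 'adb' -> no
  Pos 6: window 'dbb' -> no
  Pos 7: window 'bbc' -> no
  Pos 8: window 'bcb' -> no
  Pos 9: window 'cbb' -> no
  Pos 10: window 'bbc' -> no
  Pos 11: window 'bc' -> no
  Pos 12: window 'c' -> no
Total matches: 0

0


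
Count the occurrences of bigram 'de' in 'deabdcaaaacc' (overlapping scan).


Scanning 'deabdcaaaacc' for bigram 'de':
  Position 0: 'de' -> MATCH
  Position 1: 'ea' -> no
  Position 2: 'ab' -> no
  Position 3: 'bd' -> no
  Position 4: 'dc' -> no
  Position 5: 'ca' -> no
  Position 6: 'aa' -> no
  Position 7: 'aa' -> no
  Position 8: 'aa' -> no
  Position 9: 'ac' -> no
  Position 10: 'cc' -> no
Total matches: 1

1


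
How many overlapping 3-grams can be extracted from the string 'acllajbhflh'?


String 'acllajbhflh' has length L = 11.
Number of overlapping n-grams = L - n + 1
Substituting: 11 - 3 + 1 = 9

9


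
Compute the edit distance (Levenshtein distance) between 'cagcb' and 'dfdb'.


Building DP table for s1='cagcb' (len 5) and s2='dfdb' (len 4):
       d  f  d  b
    0  1  2  3  4
  c 1  1  2  3  4
  a 2  2  2  3  4
  g 3  3  3  3  4
  c 4  4  4  4  4
  b 5  5  5  5  4
Edit distance = dp[5][4] = 4

4


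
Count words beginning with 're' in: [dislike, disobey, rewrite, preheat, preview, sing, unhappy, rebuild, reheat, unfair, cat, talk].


Checking each word for prefix 're':
  'dislike' -> no (count: 0)
  'disobey' -> no (count: 0)
  'rewrite' -> YES, starts with 're' (count: 1)
  'preheat' -> no (count: 1)
  'preview' -> no (count: 1)
  'sing' -> no (count: 1)
  'unhappy' -> no (count: 1)
  'rebuild' -> YES, starts with 're' (count: 2)
  'reheat' -> YES, starts with 're' (count: 3)
  'unfair' -> no (count: 3)
  'cat' -> no (count: 3)
  'talk' -> no (count: 3)
Total with prefix 're': 3

3


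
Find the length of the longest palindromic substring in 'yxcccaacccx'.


Scanning 'yxcccaacccx' for palindromic substrings.
Substring at positions 1-10: 'xcccaacccx'.
Check: reverse('xcccaacccx') = 'xcccaacccx' -> palindrome confirmed.
Neighbouring characters ('y' / '-') break symmetry, so it cannot extend further.
No longer palindromic substring exists; longest length = 10

10


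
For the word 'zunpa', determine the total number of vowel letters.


Scanning each character of 'zunpa':
  Position 1: 'z' -> consonant (running count: 0)
  Position 2: 'u' -> vowel (running count: 1)
  Position 3: 'n' -> consonant (running count: 1)
  Position 4: 'p' -> consonant (running count: 1)
  Position 5: 'a' -> vowel (running count: 2)
Total vowels: 2

2


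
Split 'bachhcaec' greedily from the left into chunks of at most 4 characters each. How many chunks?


'bachhcaec' has 9 characters.
Chunking with max size 4:
  Chunk 1: 'bach' (positions 0-3)
  Chunk 2: 'hcae' (positions 4-7)
  Chunk 3: 'c' (positions 8-8)
Total chunks: ceil(9 / 4) = 3

3


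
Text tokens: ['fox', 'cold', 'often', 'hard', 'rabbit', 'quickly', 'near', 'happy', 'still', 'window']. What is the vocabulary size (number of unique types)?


Listing all tokens and tracking unique types:
  Token 1: 'fox' -> NEW (unique so far: 1)
  Token 2: 'cold' -> NEW (unique so far: 2)
  Token 3: 'often' -> NEW (unique so far: 3)
  Token 4: 'hard' -> NEW (unique so far: 4)
  Token 5: 'rabbit' -> NEW (unique so far: 5)
  Token 6: 'quickly' -> NEW (unique so far: 6)
  Token 7: 'near' -> NEW (unique so far: 7)
  Token 8: 'happy' -> NEW (unique so far: 8)
  Token 9: 'still' -> NEW (unique so far: 9)
  Token 10: 'window' -> NEW (unique so far: 10)
Unique types: ('cold', 'fox', 'happy', 'hard', 'near', 'often', 'quickly', 'rabbit', 'still', 'window')
Vocabulary size: 10

10


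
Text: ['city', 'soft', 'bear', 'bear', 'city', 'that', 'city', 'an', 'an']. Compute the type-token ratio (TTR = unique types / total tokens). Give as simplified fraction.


Tokens: 9
Unique types: ('an', 'bear', 'city', 'soft', 'that') = 5
TTR = 5/9
Already in lowest terms.

5/9


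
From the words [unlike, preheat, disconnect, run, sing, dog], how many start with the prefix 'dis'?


Checking each word for prefix 'dis':
  'unlike' -> no (count: 0)
  'preheat' -> no (count: 0)
  'disconnect' -> YES, starts with 'dis' (count: 1)
  'run' -> no (count: 1)
  'sing' -> no (count: 1)
  'dog' -> no (count: 1)
Total with prefix 'dis': 1

1


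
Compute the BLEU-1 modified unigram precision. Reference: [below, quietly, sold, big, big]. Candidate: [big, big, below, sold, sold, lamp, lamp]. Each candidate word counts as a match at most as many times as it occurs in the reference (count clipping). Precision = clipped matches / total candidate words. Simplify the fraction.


Reference word counts: {'below': 1, 'big': 2, 'quietly': 1, 'sold': 1}
Checking each candidate word (with clipping):
  'big' -> in reference (ref count 2, used 1/2) -> match (matches: 1)
  'big' -> in reference (ref count 2, used 2/2) -> match (matches: 2)
  'below' -> in reference (ref count 1, used 1/1) -> match (matches: 3)
  'sold' -> in reference (ref count 1, used 1/1) -> match (matches: 4)
  'sold' -> ref count 1 already used up (1/1) -> clipped, no match (matches: 4)
  'lamp' -> not in reference -> no match (matches: 4)
  'lamp' -> not in reference -> no match (matches: 4)
Clipped matches: 4, Candidate length: 7
Precision = 4/7

4/7


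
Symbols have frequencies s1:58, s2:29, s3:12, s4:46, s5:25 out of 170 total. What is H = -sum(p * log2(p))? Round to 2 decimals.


Computing entropy H = -sum(p_i * log2(p_i)):
  s1: p = 58/170 = 0.3412, -p*log2(p) = 0.5293
  s2: p = 29/170 = 0.1706, -p*log2(p) = 0.4352
  s3: p = 12/170 = 0.0706, -p*log2(p) = 0.2700
  s4: p = 46/170 = 0.2706, -p*log2(p) = 0.5103
  s5: p = 25/170 = 0.1471, -p*log2(p) = 0.4067
H = sum of terms = 2.1515
Rounded to 2 decimals: 2.15

2.15


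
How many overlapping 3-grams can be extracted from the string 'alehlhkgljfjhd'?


String 'alehlhkgljfjhd' has length L = 14.
Number of overlapping n-grams = L - n + 1
Substituting: 14 - 3 + 1 = 12

12


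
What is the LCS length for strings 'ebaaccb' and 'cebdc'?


DP table for LCS of 'ebaaccb' and 'cebdc':
       c  e  b  d  c
    0  0  0  0  0  0
  e 0  0  1  1  1  1
  b 0  0  1  2  2  2
  a 0  0  1  2  2  2
  a 0  0  1  2  2  2
  c 0  1  1  2  2  3
  c 0  1  1  2  2  3
  b 0  1  1  2  2  3
LCS: 'ebc'
LCS length = 3

3


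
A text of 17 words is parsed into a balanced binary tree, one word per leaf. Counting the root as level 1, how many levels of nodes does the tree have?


In a balanced binary tree with n leaves the deepest leaf is ceil(log2(n)) edges below the root,
so counting node levels inclusive of root and leaves gives ceil(log2(n)) + 1 levels.
log2(17) = 4.0875
ceil(4.0875) = 5
levels = 5 + 1 = 6

6


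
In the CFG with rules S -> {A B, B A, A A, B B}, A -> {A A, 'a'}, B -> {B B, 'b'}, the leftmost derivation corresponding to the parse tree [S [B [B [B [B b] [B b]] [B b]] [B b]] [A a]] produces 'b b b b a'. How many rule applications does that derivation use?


Every bracketed nonterminal node [X ...] in the tree is produced by exactly one rule application.
Reading the tree off as a leftmost derivation:
  Step 1: S  =>  B A   (applied S -> B A)
  Step 2: B A  =>  B B A   (applied B -> B B)
  Step 3: B B A  =>  B B B A   (applied B -> B B)
  Step 4: B B B A  =>  B B B B A   (applied B -> B B)
  Step 5: B B B B A  =>  b B B B A   (applied B -> b)
  Step 6: b B B B A  =>  b b B B A   (applied B -> b)
  Step 7: b b B B A  =>  b b b B A   (applied B -> b)
  Step 8: b b b B A  =>  b b b b A   (applied B -> b)
  Step 9: b b b b A  =>  b b b b a   (applied A -> a)
Final yield: b b b b a
Total rewrite steps: 9

9


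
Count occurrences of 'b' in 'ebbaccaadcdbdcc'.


Scanning 'ebbaccaadcdbdcc' for 'b':
  Position 1: 'b' -> MATCH (count: 1)
  Position 2: 'b' -> MATCH (count: 2)
  Position 11: 'b' -> MATCH (count: 3)
Total occurrences of 'b': 3

3


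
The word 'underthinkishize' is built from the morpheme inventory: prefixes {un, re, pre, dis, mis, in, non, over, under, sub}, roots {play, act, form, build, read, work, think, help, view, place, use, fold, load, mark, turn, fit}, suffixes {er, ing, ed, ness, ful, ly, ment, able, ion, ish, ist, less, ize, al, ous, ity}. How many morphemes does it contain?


Segmenting 'underthinkishize' against the inventory:
  'under' -> prefix (morpheme 1)
  'think' -> root (morpheme 2)
  'ish' -> suffix (morpheme 3)
  'ize' -> suffix (morpheme 4)
Total morphemes: 4

4


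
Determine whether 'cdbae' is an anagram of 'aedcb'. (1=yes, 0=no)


Sort characters of 'cdbae': 'abcde'
Sort characters of 'aedcb': 'abcde'
Sorted forms match -> they ARE anagrams
Result: 1

1


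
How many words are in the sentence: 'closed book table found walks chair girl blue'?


Counting words by splitting on spaces:
  Word 1: 'closed'
  Word 2: 'book'
  Word 3: 'table'
  Word 4: 'found'
  Word 5: 'walks'
  Word 6: 'chair'
  Word 7: 'girl'
  Word 8: 'blue'
Total words: 8

8


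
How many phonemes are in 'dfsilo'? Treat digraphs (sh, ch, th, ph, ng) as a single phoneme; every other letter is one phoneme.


Parsing 'dfsilo' greedily, digraphs first:
  'd' -> consonant phoneme (phonemes so far: 1)
  'f' -> consonant phoneme (phonemes so far: 2)
  's' -> consonant phoneme (phonemes so far: 3)
  'i' -> vowel phoneme (phonemes so far: 4)
  'l' -> consonant phoneme (phonemes so far: 5)
  'o' -> vowel phoneme (phonemes so far: 6)
Total phonemes: 6

6


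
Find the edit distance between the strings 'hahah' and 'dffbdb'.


Building DP table for s1='hahah' (len 5) and s2='dffbdb' (len 6):
       d  f  f  b  d  b
    0  1  2  3  4  5  6
  h 1  1  2  3  4  5  6
  a 2  2  2  3  4  5  6
  h 3  3  3  3  4  5  6
  a 4  4  4  4  4  5  6
  h 5  5  5  5  5  5  6
Edit distance = dp[5][6] = 6

6


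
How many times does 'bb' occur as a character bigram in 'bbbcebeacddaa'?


Scanning 'bbbcebeacddaa' for bigram 'bb':
  Position 0: 'bb' -> MATCH
  Position 1: 'bb' -> MATCH
  Position 2: 'bc' -> no
  Position 3: 'ce' -> no
  Position 4: 'eb' -> no
  Position 5: 'be' -> no
  Position 6: 'ea' -> no
  Position 7: 'ac' -> no
  Position 8: 'cd' -> no
  Position 9: 'dd' -> no
  Position 10: 'da' -> no
  Position 11: 'aa' -> no
Total matches: 2

2


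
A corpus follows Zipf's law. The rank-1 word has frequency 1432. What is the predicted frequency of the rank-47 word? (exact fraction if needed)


Zipf's law: freq(rank) = f1 / rank
f1 = 1432, rank = 47
freq = 1432 / 47
GCD(1432, 47) = 1
Simplified: 1432/47

1432/47


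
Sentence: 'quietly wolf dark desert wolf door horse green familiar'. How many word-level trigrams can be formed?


Word trigrams from [9] words:
  Trigram 1: (quietly wolf dark)
  Trigram 2: (wolf dark desert)
  Trigram 3: (dark desert wolf)
  Trigram 4: (desert wolf door)
  Trigram 5: (wolf door horse)
  Trigram 6: (door horse green)
  Trigram 7: (horse green familiar)
Total word trigrams: 9 - 2 = 7

7


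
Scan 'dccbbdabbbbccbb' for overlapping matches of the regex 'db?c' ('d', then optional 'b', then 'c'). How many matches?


Pattern: db?c means 'd', then optional 'b', then 'c'.
Scanning 'dccbbdabbbbccbb' position-by-position:
  Pos 0: window 'dcc' -> MATCH
  Pos 1: window 'ccb' -> no
  Pos 2: window 'cbb' -> no
  Pos 3: window 'bbd' -> no
  Pos 4: window 'bda' -> no
  Pos 5: window 'dab' -> no
  Pos 6: window 'abb' -> no
  Pos 7: window 'bbb' -> no
  Pos 8: window 'bbb' -> no
  Pos 9: window 'bbc' -> no
  Pos 10: window 'bcc' -> no
  Pos 11: window 'ccb' -> no
  Pos 12: window 'cbb' -> no
  Pos 13: window 'bb' -> no
  Pos 14: window 'b' -> no
Total matches: 1

1


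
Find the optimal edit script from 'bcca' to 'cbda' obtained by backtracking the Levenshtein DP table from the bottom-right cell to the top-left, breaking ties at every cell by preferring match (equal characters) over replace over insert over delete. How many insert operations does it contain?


Edit distance = 3. Backtracking from cell (4, 4) with preference match > replace > insert > delete,
then listing the resulting alignment 'bcca' -> 'cbda' left to right:
  Step 1: replace b->c
  Step 2: replace c->b
  Step 3: replace c->d
  Step 4: keep 'a'
Total insertions: 0

0


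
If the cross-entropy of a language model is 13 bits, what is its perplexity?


Perplexity formula: PP = 2^H
H = 13
PP = 2^13
PP = 2^13 = 8192

8192


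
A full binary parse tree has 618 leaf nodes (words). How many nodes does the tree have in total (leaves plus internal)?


Leaf nodes (terminals): 618
Internal nodes = n - 1 = 618 - 1 = 617
Total = leaves + internal = 618 + 617 = 1235

1235


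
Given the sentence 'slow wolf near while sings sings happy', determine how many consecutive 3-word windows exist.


Word trigrams from [7] words:
  Trigram 1: (slow wolf near)
  Trigram 2: (wolf near while)
  Trigram 3: (near while sings)
  Trigram 4: (while sings sings)
  Trigram 5: (sings sings happy)
Total word trigrams: 7 - 2 = 5

5


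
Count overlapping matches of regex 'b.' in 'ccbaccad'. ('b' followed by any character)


Pattern: b. means 'b' followed by any character.
Scanning 'ccbaccad' position-by-position:
  Pos 0: window 'cc' -> no
  Pos 1: window 'cb' -> no
  Pos 2: window 'ba' -> MATCH
  Pos 3: window 'ac' -> no
  Pos 4: window 'cc' -> no
  Pos 5: window 'ca' -> no
  Pos 6: window 'ad' -> no
  Pos 7: window 'd' -> no
Total matches: 1

1


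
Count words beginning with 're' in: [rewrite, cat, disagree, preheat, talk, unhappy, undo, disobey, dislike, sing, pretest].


Checking each word for prefix 're':
  'rewrite' -> YES, starts with 're' (count: 1)
  'cat' -> no (count: 1)
  'disagree' -> no (count: 1)
  'preheat' -> no (count: 1)
  'talk' -> no (count: 1)
  'unhappy' -> no (count: 1)
  'undo' -> no (count: 1)
  'disobey' -> no (count: 1)
  'dislike' -> no (count: 1)
  'sing' -> no (count: 1)
  'pretest' -> no (count: 1)
Total with prefix 're': 1

1


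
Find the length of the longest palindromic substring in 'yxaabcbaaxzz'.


Scanning 'yxaabcbaaxzz' for palindromic substrings.
Substring at positions 1-9: 'xaabcbaax'.
Check: reverse('xaabcbaax') = 'xaabcbaax' -> palindrome confirmed.
Neighbouring characters ('y' / 'z') break symmetry, so it cannot extend further.
No longer palindromic substring exists; longest length = 9

9


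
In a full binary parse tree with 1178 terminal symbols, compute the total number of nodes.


Leaf nodes (terminals): 1178
Internal nodes = n - 1 = 1178 - 1 = 1177
Total = leaves + internal = 1178 + 1177 = 2355

2355


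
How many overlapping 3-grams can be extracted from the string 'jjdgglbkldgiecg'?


String 'jjdgglbkldgiecg' has length L = 15.
Number of overlapping n-grams = L - n + 1
Substituting: 15 - 3 + 1 = 13

13


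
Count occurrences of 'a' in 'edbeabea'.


Scanning 'edbeabea' for 'a':
  Position 4: 'a' -> MATCH (count: 1)
  Position 7: 'a' -> MATCH (count: 2)
Total occurrences of 'a': 2

2


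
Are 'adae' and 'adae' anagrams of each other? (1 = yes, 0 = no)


Sort characters of 'adae': 'aade'
Sort characters of 'adae': 'aade'
Sorted forms match -> they ARE anagrams
Result: 1

1


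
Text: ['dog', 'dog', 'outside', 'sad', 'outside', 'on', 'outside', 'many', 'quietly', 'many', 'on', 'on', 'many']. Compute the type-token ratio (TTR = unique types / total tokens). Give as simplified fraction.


Tokens: 13
Unique types: ('dog', 'many', 'on', 'outside', 'quietly', 'sad') = 6
TTR = 6/13
Already in lowest terms.

6/13


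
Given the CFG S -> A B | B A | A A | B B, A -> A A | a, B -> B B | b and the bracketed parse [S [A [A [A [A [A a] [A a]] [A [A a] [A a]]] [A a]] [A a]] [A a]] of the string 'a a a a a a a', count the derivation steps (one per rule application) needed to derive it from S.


Every bracketed nonterminal node [X ...] in the tree is produced by exactly one rule application.
Reading the tree off as a leftmost derivation:
  Step 1: S  =>  A A   (applied S -> A A)
  Step 2: A A  =>  A A A   (applied A -> A A)
  Step 3: A A A  =>  A A A A   (applied A -> A A)
  Step 4: A A A A  =>  A A A A A   (applied A -> A A)
  Step 5: A A A A A  =>  A A A A A A   (applied A -> A A)
  Step 6: A A A A A A  =>  a A A A A A   (applied A -> a)
  Step 7: a A A A A A  =>  a a A A A A   (applied A -> a)
  Step 8: a a A A A A  =>  a a A A A A A   (applied A -> A A)
  Step 9: a a A A A A A  =>  a a a A A A A   (applied A -> a)
  Step 10: a a a A A A A  =>  a a a a A A A   (applied A -> a)
  Step 11: a a a a A A A  =>  a a a a a A A   (applied A -> a)
  Step 12: a a a a a A A  =>  a a a a a a A   (applied A -> a)
  Step 13: a a a a a a A  =>  a a a a a a a   (applied A -> a)
Final yield: a a a a a a a
Total rewrite steps: 13

13
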